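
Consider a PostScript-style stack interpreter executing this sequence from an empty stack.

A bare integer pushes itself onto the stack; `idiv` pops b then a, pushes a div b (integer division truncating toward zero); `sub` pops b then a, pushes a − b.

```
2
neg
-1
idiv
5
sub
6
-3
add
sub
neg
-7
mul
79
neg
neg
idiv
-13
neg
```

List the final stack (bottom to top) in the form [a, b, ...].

2    : 2
neg  : -2
-1   : -2 -1
idiv : 2
5    : 2 5
sub  : -3
6    : -3 6
-3   : -3 6 -3
add  : -3 3
sub  : -6
neg  : 6
-7   : 6 -7
mul  : -42
79   : -42 79
neg  : -42 -79
neg  : -42 79
idiv : 0
-13  : 0 -13
neg  : 0 13

[0, 13]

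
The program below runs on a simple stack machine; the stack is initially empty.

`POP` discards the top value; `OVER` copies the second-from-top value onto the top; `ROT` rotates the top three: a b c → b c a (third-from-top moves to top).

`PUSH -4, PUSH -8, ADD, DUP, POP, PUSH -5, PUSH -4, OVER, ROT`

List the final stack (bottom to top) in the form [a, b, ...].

PUSH -4 → -4
PUSH -8 → -4 -8
ADD     → -12
DUP     → -12 -12
POP     → -12
PUSH -5 → -12 -5
PUSH -4 → -12 -5 -4
OVER    → -12 -5 -4 -5
ROT     → -12 -4 -5 -5

[-12, -4, -5, -5]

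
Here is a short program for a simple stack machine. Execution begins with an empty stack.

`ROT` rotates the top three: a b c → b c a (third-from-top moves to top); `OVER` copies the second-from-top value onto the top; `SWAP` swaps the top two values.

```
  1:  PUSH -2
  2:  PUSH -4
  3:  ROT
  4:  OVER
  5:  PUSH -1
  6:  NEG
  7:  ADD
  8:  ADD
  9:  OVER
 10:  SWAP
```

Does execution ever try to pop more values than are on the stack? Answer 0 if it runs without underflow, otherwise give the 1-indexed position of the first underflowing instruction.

PUSH -2 → -2
PUSH -4 → -2 -4
ROT  — needs 3 operands, stack has 2 → underflow

3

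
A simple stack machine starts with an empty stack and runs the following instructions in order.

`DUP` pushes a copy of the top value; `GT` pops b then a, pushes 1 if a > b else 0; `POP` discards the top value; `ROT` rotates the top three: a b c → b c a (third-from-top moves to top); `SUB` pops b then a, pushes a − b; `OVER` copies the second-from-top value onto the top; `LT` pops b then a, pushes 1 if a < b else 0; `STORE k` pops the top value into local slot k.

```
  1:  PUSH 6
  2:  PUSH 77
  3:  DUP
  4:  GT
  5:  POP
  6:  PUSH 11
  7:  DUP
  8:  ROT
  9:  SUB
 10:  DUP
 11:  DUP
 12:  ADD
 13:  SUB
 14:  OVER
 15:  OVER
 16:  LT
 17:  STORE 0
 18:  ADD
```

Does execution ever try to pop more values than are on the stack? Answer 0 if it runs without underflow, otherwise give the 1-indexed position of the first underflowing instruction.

0

PUSH 6   [6]
PUSH 77  [6, 77]
DUP      [6, 77, 77]
GT       [6, 0]
POP      [6]
PUSH 11  [6, 11]
DUP      [6, 11, 11]
ROT      [11, 11, 6]
SUB      [11, 5]
DUP      [11, 5, 5]
DUP      [11, 5, 5, 5]
ADD      [11, 5, 10]
SUB      [11, -5]
OVER     [11, -5, 11]
OVER     [11, -5, 11, -5]
LT       [11, -5, 0]
STORE 0  [11, -5]
ADD      [6]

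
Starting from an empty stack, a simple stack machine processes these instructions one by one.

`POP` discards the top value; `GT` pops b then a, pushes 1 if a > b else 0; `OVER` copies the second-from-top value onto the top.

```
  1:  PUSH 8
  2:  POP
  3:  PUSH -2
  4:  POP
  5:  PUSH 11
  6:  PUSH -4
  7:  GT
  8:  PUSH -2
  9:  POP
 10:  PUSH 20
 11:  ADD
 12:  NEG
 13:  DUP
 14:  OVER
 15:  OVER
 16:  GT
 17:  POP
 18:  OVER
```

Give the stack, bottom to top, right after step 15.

PUSH 8  : 8
POP     : (empty)
PUSH -2 : -2
POP     : (empty)
PUSH 11 : 11
PUSH -4 : 11 -4
GT      : 1
PUSH -2 : 1 -2
POP     : 1
PUSH 20 : 1 20
ADD     : 21
NEG     : -21
DUP     : -21 -21
OVER    : -21 -21 -21
OVER    : -21 -21 -21 -21

[-21, -21, -21, -21]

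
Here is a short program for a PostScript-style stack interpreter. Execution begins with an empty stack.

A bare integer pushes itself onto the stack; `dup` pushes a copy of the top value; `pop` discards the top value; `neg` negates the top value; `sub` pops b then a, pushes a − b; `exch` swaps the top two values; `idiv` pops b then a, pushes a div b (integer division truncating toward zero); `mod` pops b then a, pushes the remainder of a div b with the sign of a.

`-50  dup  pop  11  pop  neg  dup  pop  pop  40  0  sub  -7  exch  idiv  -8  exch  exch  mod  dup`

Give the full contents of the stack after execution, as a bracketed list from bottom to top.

-50  : -50
dup  : -50 -50
pop  : -50
11   : -50 11
pop  : -50
neg  : 50
dup  : 50 50
pop  : 50
pop  : (empty)
40   : 40
0    : 40 0
sub  : 40
-7   : 40 -7
exch : -7 40
idiv : 0
-8   : 0 -8
exch : -8 0
exch : 0 -8
mod  : 0
dup  : 0 0

[0, 0]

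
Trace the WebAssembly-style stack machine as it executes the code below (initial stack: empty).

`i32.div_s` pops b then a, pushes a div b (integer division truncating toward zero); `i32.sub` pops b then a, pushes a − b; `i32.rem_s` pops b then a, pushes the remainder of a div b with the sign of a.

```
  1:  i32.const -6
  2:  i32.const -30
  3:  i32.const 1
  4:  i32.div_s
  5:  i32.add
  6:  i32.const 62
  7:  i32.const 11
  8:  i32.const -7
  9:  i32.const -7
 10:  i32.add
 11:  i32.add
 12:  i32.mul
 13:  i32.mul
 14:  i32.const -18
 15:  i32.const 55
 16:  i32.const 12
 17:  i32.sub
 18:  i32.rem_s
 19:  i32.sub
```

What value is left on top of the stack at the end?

6714

i32.const -6   [-6]
i32.const -30  [-6, -30]
i32.const 1    [-6, -30, 1]
i32.div_s      [-6, -30]
i32.add        [-36]
i32.const 62   [-36, 62]
i32.const 11   [-36, 62, 11]
i32.const -7   [-36, 62, 11, -7]
i32.const -7   [-36, 62, 11, -7, -7]
i32.add        [-36, 62, 11, -14]
i32.add        [-36, 62, -3]
i32.mul        [-36, -186]
i32.mul        [6696]
i32.const -18  [6696, -18]
i32.const 55   [6696, -18, 55]
i32.const 12   [6696, -18, 55, 12]
i32.sub        [6696, -18, 43]
i32.rem_s      [6696, -18]
i32.sub        [6714]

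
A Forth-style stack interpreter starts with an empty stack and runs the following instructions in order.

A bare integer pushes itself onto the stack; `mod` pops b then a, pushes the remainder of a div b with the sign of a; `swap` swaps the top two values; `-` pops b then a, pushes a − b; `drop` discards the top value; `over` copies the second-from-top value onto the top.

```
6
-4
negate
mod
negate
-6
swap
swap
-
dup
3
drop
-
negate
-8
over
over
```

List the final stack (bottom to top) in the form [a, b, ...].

[0, -8, 0, -8]

6      -> [6]
-4     -> [6, -4]
negate -> [6, 4]
mod    -> [2]
negate -> [-2]
-6     -> [-2, -6]
swap   -> [-6, -2]
swap   -> [-2, -6]
-      -> [4]
dup    -> [4, 4]
3      -> [4, 4, 3]
drop   -> [4, 4]
-      -> [0]
negate -> [0]
-8     -> [0, -8]
over   -> [0, -8, 0]
over   -> [0, -8, 0, -8]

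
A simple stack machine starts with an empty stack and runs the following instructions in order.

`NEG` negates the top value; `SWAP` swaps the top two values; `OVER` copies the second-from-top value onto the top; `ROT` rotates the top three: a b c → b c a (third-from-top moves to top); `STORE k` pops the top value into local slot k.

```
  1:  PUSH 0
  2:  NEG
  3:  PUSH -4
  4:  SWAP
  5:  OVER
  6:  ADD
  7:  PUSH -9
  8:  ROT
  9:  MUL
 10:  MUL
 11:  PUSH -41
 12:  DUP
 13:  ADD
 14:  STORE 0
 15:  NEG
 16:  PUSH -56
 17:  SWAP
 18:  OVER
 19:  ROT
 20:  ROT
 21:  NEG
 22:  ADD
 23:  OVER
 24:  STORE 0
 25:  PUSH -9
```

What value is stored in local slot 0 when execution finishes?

-56

PUSH 0    0
NEG       0
PUSH -4   0 -4
SWAP      -4 0
OVER      -4 0 -4
ADD       -4 -4
PUSH -9   -4 -4 -9
ROT       -4 -9 -4
MUL       -4 36
MUL       -144
PUSH -41  -144 -41
DUP       -144 -41 -41
ADD       -144 -82
STORE 0   -144
NEG       144
PUSH -56  144 -56
SWAP      -56 144
OVER      -56 144 -56
ROT       144 -56 -56
ROT       -56 -56 144
NEG       -56 -56 -144
ADD       -56 -200
OVER      -56 -200 -56
STORE 0   -56 -200
PUSH -9   -56 -200 -9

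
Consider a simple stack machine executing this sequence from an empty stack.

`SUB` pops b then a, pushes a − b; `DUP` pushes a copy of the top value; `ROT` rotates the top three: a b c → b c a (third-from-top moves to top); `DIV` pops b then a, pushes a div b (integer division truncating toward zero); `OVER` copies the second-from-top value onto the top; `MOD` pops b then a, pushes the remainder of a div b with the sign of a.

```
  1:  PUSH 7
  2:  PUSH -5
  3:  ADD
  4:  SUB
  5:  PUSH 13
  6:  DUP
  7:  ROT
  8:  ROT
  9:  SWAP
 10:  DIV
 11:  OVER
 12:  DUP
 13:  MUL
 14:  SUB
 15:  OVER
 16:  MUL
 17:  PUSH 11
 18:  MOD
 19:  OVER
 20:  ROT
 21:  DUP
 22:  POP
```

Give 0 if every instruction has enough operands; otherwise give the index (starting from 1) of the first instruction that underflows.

PUSH 7  -> [7]
PUSH -5 -> [7, -5]
ADD     -> [2]
SUB  — needs 2 operands, stack has 1 → underflow

4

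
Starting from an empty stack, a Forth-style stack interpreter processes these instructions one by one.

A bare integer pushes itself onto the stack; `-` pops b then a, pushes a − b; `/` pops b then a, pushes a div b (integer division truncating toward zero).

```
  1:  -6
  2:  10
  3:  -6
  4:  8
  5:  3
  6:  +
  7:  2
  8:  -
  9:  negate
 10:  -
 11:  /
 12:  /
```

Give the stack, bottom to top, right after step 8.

-6 : [-6]
10 : [-6, 10]
-6 : [-6, 10, -6]
8  : [-6, 10, -6, 8]
3  : [-6, 10, -6, 8, 3]
+  : [-6, 10, -6, 11]
2  : [-6, 10, -6, 11, 2]
-  : [-6, 10, -6, 9]

[-6, 10, -6, 9]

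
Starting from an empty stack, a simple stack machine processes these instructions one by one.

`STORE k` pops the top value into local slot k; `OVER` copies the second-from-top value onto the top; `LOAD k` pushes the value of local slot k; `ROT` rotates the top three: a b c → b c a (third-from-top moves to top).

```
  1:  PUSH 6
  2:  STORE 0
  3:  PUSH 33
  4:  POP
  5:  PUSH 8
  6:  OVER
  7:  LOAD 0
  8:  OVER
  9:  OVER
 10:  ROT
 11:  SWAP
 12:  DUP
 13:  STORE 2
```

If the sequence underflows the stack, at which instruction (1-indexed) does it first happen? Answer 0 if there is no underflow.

PUSH 6  -> 6
STORE 0 -> (empty)
PUSH 33 -> 33
POP     -> (empty)
PUSH 8  -> 8
OVER  — needs 2 operands, stack has 1 → underflow

6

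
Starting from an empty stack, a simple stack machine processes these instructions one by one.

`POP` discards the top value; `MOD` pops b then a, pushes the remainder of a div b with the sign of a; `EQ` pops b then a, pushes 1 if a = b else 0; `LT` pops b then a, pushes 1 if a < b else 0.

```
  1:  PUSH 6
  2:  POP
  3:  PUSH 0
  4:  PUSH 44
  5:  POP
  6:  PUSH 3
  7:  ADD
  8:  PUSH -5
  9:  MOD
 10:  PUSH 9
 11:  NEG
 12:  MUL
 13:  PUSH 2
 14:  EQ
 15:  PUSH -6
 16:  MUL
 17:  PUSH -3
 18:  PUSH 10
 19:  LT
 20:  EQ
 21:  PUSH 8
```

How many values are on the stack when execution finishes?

2

PUSH 6   6
POP      (empty)
PUSH 0   0
PUSH 44  0 44
POP      0
PUSH 3   0 3
ADD      3
PUSH -5  3 -5
MOD      3
PUSH 9   3 9
NEG      3 -9
MUL      -27
PUSH 2   -27 2
EQ       0
PUSH -6  0 -6
MUL      0
PUSH -3  0 -3
PUSH 10  0 -3 10
LT       0 1
EQ       0
PUSH 8   0 8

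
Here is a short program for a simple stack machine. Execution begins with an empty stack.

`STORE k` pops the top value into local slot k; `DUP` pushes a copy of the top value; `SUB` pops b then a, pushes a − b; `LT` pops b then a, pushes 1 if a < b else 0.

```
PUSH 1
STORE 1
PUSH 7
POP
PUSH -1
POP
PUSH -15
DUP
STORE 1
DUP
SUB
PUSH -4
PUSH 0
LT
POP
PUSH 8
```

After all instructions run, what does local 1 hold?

-15

PUSH 1   : [1]
STORE 1  : []
PUSH 7   : [7]
POP      : []
PUSH -1  : [-1]
POP      : []
PUSH -15 : [-15]
DUP      : [-15, -15]
STORE 1  : [-15]
DUP      : [-15, -15]
SUB      : [0]
PUSH -4  : [0, -4]
PUSH 0   : [0, -4, 0]
LT       : [0, 1]
POP      : [0]
PUSH 8   : [0, 8]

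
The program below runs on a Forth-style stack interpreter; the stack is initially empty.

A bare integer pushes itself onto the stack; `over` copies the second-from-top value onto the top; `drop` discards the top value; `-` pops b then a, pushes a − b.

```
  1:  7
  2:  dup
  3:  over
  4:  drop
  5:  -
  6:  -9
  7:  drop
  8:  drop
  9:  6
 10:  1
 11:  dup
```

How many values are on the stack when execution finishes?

7    → 7
dup  → 7 7
over → 7 7 7
drop → 7 7
-    → 0
-9   → 0 -9
drop → 0
drop → (empty)
6    → 6
1    → 6 1
dup  → 6 1 1

3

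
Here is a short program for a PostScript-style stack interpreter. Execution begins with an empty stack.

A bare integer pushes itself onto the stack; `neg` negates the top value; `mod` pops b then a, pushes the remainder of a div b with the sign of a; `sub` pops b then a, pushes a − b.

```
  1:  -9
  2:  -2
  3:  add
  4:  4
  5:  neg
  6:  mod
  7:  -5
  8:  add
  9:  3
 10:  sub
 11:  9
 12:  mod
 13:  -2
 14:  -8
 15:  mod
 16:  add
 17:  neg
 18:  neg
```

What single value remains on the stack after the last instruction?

-9  -> -9
-2  -> -9 -2
add -> -11
4   -> -11 4
neg -> -11 -4
mod -> -3
-5  -> -3 -5
add -> -8
3   -> -8 3
sub -> -11
9   -> -11 9
mod -> -2
-2  -> -2 -2
-8  -> -2 -2 -8
mod -> -2 -2
add -> -4
neg -> 4
neg -> -4

-4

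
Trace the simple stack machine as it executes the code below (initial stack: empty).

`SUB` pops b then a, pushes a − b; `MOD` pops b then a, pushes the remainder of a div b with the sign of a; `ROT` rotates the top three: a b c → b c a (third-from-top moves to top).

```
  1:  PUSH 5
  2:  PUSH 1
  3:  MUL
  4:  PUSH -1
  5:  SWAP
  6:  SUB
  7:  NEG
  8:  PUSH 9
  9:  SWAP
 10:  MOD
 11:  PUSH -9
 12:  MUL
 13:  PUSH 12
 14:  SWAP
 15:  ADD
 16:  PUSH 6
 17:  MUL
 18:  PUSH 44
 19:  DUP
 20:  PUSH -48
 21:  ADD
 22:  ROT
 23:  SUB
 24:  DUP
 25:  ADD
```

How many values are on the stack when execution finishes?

PUSH 5    [5]
PUSH 1    [5, 1]
MUL       [5]
PUSH -1   [5, -1]
SWAP      [-1, 5]
SUB       [-6]
NEG       [6]
PUSH 9    [6, 9]
SWAP      [9, 6]
MOD       [3]
PUSH -9   [3, -9]
MUL       [-27]
PUSH 12   [-27, 12]
SWAP      [12, -27]
ADD       [-15]
PUSH 6    [-15, 6]
MUL       [-90]
PUSH 44   [-90, 44]
DUP       [-90, 44, 44]
PUSH -48  [-90, 44, 44, -48]
ADD       [-90, 44, -4]
ROT       [44, -4, -90]
SUB       [44, 86]
DUP       [44, 86, 86]
ADD       [44, 172]

2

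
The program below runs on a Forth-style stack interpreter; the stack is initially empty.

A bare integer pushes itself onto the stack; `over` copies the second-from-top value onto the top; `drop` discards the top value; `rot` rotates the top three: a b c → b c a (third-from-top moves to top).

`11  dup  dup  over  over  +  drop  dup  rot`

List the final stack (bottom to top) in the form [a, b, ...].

11    [11]
dup   [11, 11]
dup   [11, 11, 11]
over  [11, 11, 11, 11]
over  [11, 11, 11, 11, 11]
+     [11, 11, 11, 22]
drop  [11, 11, 11]
dup   [11, 11, 11, 11]
rot   [11, 11, 11, 11]

[11, 11, 11, 11]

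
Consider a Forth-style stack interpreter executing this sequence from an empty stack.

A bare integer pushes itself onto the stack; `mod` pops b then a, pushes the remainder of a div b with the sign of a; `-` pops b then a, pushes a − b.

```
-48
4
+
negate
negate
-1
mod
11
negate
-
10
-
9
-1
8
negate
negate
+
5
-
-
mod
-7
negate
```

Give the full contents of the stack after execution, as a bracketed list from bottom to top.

-48    → -48
4      → -48 4
+      → -44
negate → 44
negate → -44
-1     → -44 -1
mod    → 0
11     → 0 11
negate → 0 -11
-      → 11
10     → 11 10
-      → 1
9      → 1 9
-1     → 1 9 -1
8      → 1 9 -1 8
negate → 1 9 -1 -8
negate → 1 9 -1 8
+      → 1 9 7
5      → 1 9 7 5
-      → 1 9 2
-      → 1 7
mod    → 1
-7     → 1 -7
negate → 1 7

[1, 7]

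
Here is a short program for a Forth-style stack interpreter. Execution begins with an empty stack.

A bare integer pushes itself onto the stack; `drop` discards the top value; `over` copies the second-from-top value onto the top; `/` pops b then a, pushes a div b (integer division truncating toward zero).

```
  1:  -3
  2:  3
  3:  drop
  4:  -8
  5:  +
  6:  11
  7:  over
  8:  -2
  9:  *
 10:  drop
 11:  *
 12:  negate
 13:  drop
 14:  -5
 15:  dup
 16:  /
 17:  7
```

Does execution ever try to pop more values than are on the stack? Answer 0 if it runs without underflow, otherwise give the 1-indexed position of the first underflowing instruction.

-3     → [-3]
3      → [-3, 3]
drop   → [-3]
-8     → [-3, -8]
+      → [-11]
11     → [-11, 11]
over   → [-11, 11, -11]
-2     → [-11, 11, -11, -2]
*      → [-11, 11, 22]
drop   → [-11, 11]
*      → [-121]
negate → [121]
drop   → []
-5     → [-5]
dup    → [-5, -5]
/      → [1]
7      → [1, 7]

0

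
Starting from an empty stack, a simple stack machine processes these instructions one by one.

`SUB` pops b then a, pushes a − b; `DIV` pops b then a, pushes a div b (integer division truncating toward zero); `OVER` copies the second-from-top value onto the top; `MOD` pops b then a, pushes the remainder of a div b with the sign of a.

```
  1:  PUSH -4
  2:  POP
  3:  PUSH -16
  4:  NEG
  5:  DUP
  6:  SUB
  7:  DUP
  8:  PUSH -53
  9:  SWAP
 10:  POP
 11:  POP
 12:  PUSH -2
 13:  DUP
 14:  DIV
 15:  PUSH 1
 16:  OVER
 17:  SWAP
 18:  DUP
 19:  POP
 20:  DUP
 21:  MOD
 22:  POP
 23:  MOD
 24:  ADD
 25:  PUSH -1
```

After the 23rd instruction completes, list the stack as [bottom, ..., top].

PUSH -4  -> [-4]
POP      -> []
PUSH -16 -> [-16]
NEG      -> [16]
DUP      -> [16, 16]
SUB      -> [0]
DUP      -> [0, 0]
PUSH -53 -> [0, 0, -53]
SWAP     -> [0, -53, 0]
POP      -> [0, -53]
POP      -> [0]
PUSH -2  -> [0, -2]
DUP      -> [0, -2, -2]
DIV      -> [0, 1]
PUSH 1   -> [0, 1, 1]
OVER     -> [0, 1, 1, 1]
SWAP     -> [0, 1, 1, 1]
DUP      -> [0, 1, 1, 1, 1]
POP      -> [0, 1, 1, 1]
DUP      -> [0, 1, 1, 1, 1]
MOD      -> [0, 1, 1, 0]
POP      -> [0, 1, 1]
MOD      -> [0, 0]

[0, 0]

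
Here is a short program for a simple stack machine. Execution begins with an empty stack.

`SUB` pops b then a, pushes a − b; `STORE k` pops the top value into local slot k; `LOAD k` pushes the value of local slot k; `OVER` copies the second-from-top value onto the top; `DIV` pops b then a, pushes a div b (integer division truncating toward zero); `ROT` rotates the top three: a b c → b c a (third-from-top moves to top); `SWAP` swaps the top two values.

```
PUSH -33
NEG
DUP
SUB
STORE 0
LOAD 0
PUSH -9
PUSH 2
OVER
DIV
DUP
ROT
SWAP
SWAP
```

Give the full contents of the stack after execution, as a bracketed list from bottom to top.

[0, 0, 0, -9]

PUSH -33 -> -33
NEG      -> 33
DUP      -> 33 33
SUB      -> 0
STORE 0  -> (empty)
LOAD 0   -> 0
PUSH -9  -> 0 -9
PUSH 2   -> 0 -9 2
OVER     -> 0 -9 2 -9
DIV      -> 0 -9 0
DUP      -> 0 -9 0 0
ROT      -> 0 0 0 -9
SWAP     -> 0 0 -9 0
SWAP     -> 0 0 0 -9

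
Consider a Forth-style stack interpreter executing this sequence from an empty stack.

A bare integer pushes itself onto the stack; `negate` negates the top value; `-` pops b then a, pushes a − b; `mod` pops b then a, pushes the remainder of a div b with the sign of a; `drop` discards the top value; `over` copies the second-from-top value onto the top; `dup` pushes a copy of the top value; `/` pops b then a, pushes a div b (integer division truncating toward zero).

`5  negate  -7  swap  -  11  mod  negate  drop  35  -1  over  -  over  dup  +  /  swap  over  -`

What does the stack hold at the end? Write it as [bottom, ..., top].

5       5
negate  -5
-7      -5 -7
swap    -7 -5
-       -2
11      -2 11
mod     -2
negate  2
drop    (empty)
35      35
-1      35 -1
over    35 -1 35
-       35 -36
over    35 -36 35
dup     35 -36 35 35
+       35 -36 70
/       35 0
swap    0 35
over    0 35 0
-       0 35

[0, 35]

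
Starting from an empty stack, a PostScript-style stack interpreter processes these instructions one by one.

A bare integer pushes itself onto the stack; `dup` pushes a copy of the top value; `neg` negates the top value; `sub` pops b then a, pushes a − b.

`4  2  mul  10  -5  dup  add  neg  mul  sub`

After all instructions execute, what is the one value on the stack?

-92

4   -> [4]
2   -> [4, 2]
mul -> [8]
10  -> [8, 10]
-5  -> [8, 10, -5]
dup -> [8, 10, -5, -5]
add -> [8, 10, -10]
neg -> [8, 10, 10]
mul -> [8, 100]
sub -> [-92]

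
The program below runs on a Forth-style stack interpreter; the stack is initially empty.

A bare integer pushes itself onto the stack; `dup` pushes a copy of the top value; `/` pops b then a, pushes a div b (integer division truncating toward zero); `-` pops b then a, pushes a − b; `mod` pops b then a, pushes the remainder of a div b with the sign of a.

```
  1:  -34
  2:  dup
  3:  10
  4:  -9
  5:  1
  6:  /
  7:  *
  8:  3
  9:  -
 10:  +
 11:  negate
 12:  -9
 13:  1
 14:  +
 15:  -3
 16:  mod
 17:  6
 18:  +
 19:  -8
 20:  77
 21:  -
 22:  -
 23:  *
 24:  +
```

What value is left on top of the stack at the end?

11269

-34    -> [-34]
dup    -> [-34, -34]
10     -> [-34, -34, 10]
-9     -> [-34, -34, 10, -9]
1      -> [-34, -34, 10, -9, 1]
/      -> [-34, -34, 10, -9]
*      -> [-34, -34, -90]
3      -> [-34, -34, -90, 3]
-      -> [-34, -34, -93]
+      -> [-34, -127]
negate -> [-34, 127]
-9     -> [-34, 127, -9]
1      -> [-34, 127, -9, 1]
+      -> [-34, 127, -8]
-3     -> [-34, 127, -8, -3]
mod    -> [-34, 127, -2]
6      -> [-34, 127, -2, 6]
+      -> [-34, 127, 4]
-8     -> [-34, 127, 4, -8]
77     -> [-34, 127, 4, -8, 77]
-      -> [-34, 127, 4, -85]
-      -> [-34, 127, 89]
*      -> [-34, 11303]
+      -> [11269]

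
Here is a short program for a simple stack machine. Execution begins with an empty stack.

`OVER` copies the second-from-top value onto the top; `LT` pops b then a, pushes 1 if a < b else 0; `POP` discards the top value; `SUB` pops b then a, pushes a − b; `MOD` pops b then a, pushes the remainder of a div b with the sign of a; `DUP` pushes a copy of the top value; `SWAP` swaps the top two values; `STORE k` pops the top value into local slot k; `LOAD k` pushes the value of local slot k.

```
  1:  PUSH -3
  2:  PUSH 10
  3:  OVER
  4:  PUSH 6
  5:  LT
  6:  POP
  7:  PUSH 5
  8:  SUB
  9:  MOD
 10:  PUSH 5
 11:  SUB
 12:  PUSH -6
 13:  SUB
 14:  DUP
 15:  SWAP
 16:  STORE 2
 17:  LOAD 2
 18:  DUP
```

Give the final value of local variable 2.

PUSH -3 → [-3]
PUSH 10 → [-3, 10]
OVER    → [-3, 10, -3]
PUSH 6  → [-3, 10, -3, 6]
LT      → [-3, 10, 1]
POP     → [-3, 10]
PUSH 5  → [-3, 10, 5]
SUB     → [-3, 5]
MOD     → [-3]
PUSH 5  → [-3, 5]
SUB     → [-8]
PUSH -6 → [-8, -6]
SUB     → [-2]
DUP     → [-2, -2]
SWAP    → [-2, -2]
STORE 2 → [-2]
LOAD 2  → [-2, -2]
DUP     → [-2, -2, -2]

-2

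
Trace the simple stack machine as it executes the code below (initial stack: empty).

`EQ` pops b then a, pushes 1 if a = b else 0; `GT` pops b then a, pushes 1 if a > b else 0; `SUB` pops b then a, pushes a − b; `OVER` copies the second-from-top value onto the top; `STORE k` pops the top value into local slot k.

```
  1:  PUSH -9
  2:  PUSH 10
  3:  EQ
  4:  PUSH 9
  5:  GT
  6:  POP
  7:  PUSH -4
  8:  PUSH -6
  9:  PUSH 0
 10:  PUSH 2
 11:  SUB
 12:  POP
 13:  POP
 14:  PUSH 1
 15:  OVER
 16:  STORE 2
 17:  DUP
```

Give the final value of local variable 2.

-4

PUSH -9  -9
PUSH 10  -9 10
EQ       0
PUSH 9   0 9
GT       0
POP      (empty)
PUSH -4  -4
PUSH -6  -4 -6
PUSH 0   -4 -6 0
PUSH 2   -4 -6 0 2
SUB      -4 -6 -2
POP      -4 -6
POP      -4
PUSH 1   -4 1
OVER     -4 1 -4
STORE 2  -4 1
DUP      -4 1 1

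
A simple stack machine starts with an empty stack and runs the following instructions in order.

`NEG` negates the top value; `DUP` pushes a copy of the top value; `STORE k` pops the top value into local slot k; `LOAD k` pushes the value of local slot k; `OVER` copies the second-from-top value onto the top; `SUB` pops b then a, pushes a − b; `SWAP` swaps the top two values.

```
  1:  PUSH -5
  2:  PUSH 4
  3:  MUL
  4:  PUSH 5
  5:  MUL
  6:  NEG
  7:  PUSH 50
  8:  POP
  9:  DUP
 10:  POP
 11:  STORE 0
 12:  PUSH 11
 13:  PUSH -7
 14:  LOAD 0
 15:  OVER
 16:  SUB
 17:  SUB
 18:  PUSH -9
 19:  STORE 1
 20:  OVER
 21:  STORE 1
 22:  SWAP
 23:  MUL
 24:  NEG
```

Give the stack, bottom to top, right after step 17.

PUSH -5  [-5]
PUSH 4   [-5, 4]
MUL      [-20]
PUSH 5   [-20, 5]
MUL      [-100]
NEG      [100]
PUSH 50  [100, 50]
POP      [100]
DUP      [100, 100]
POP      [100]
STORE 0  []
PUSH 11  [11]
PUSH -7  [11, -7]
LOAD 0   [11, -7, 100]
OVER     [11, -7, 100, -7]
SUB      [11, -7, 107]
SUB      [11, -114]

[11, -114]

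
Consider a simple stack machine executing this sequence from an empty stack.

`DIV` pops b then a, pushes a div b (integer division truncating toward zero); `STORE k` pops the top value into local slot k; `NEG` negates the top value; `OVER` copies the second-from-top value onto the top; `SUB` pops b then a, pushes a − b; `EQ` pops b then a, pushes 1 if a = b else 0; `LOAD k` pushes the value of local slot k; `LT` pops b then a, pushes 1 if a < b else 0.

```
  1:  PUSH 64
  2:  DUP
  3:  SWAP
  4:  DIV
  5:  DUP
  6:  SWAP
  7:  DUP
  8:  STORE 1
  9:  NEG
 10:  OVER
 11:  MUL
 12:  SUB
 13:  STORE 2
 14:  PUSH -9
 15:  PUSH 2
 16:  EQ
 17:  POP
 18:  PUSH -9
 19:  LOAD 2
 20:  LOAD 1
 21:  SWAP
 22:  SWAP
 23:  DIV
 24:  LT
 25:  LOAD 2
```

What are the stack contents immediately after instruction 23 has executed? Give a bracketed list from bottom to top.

[-9, 2]

PUSH 64 -> 64
DUP     -> 64 64
SWAP    -> 64 64
DIV     -> 1
DUP     -> 1 1
SWAP    -> 1 1
DUP     -> 1 1 1
STORE 1 -> 1 1
NEG     -> 1 -1
OVER    -> 1 -1 1
MUL     -> 1 -1
SUB     -> 2
STORE 2 -> (empty)
PUSH -9 -> -9
PUSH 2  -> -9 2
EQ      -> 0
POP     -> (empty)
PUSH -9 -> -9
LOAD 2  -> -9 2
LOAD 1  -> -9 2 1
SWAP    -> -9 1 2
SWAP    -> -9 2 1
DIV     -> -9 2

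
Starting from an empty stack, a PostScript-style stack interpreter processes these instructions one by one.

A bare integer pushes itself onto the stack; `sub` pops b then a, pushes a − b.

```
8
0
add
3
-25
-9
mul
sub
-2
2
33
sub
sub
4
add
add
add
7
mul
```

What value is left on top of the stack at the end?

-1267

8   → [8]
0   → [8, 0]
add → [8]
3   → [8, 3]
-25 → [8, 3, -25]
-9  → [8, 3, -25, -9]
mul → [8, 3, 225]
sub → [8, -222]
-2  → [8, -222, -2]
2   → [8, -222, -2, 2]
33  → [8, -222, -2, 2, 33]
sub → [8, -222, -2, -31]
sub → [8, -222, 29]
4   → [8, -222, 29, 4]
add → [8, -222, 33]
add → [8, -189]
add → [-181]
7   → [-181, 7]
mul → [-1267]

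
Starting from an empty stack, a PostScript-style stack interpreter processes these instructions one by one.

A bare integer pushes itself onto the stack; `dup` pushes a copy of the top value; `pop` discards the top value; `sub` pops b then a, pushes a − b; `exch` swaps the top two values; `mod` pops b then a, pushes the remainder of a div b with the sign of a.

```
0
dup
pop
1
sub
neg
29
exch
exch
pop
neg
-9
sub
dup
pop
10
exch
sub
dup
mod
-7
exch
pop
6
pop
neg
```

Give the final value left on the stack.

7

0    : [0]
dup  : [0, 0]
pop  : [0]
1    : [0, 1]
sub  : [-1]
neg  : [1]
29   : [1, 29]
exch : [29, 1]
exch : [1, 29]
pop  : [1]
neg  : [-1]
-9   : [-1, -9]
sub  : [8]
dup  : [8, 8]
pop  : [8]
10   : [8, 10]
exch : [10, 8]
sub  : [2]
dup  : [2, 2]
mod  : [0]
-7   : [0, -7]
exch : [-7, 0]
pop  : [-7]
6    : [-7, 6]
pop  : [-7]
neg  : [7]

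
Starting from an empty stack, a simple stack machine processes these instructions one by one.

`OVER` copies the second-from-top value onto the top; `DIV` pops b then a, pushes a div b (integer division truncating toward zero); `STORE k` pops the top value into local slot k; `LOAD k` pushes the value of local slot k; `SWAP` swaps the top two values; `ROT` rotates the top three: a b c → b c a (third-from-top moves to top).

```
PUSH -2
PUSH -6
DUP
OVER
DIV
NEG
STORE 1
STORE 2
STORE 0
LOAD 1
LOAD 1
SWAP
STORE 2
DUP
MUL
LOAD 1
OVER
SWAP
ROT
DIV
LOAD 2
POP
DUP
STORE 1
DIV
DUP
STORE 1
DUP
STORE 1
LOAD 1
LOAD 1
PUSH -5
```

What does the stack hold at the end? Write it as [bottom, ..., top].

PUSH -2  [-2]
PUSH -6  [-2, -6]
DUP      [-2, -6, -6]
OVER     [-2, -6, -6, -6]
DIV      [-2, -6, 1]
NEG      [-2, -6, -1]
STORE 1  [-2, -6]
STORE 2  [-2]
STORE 0  []
LOAD 1   [-1]
LOAD 1   [-1, -1]
SWAP     [-1, -1]
STORE 2  [-1]
DUP      [-1, -1]
MUL      [1]
LOAD 1   [1, -1]
OVER     [1, -1, 1]
SWAP     [1, 1, -1]
ROT      [1, -1, 1]
DIV      [1, -1]
LOAD 2   [1, -1, -1]
POP      [1, -1]
DUP      [1, -1, -1]
STORE 1  [1, -1]
DIV      [-1]
DUP      [-1, -1]
STORE 1  [-1]
DUP      [-1, -1]
STORE 1  [-1]
LOAD 1   [-1, -1]
LOAD 1   [-1, -1, -1]
PUSH -5  [-1, -1, -1, -5]

[-1, -1, -1, -5]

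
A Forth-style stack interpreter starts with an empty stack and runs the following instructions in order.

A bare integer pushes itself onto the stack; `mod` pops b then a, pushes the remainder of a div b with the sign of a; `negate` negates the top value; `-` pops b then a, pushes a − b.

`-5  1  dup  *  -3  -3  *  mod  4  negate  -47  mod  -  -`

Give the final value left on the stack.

-10

-5     → [-5]
1      → [-5, 1]
dup    → [-5, 1, 1]
*      → [-5, 1]
-3     → [-5, 1, -3]
-3     → [-5, 1, -3, -3]
*      → [-5, 1, 9]
mod    → [-5, 1]
4      → [-5, 1, 4]
negate → [-5, 1, -4]
-47    → [-5, 1, -4, -47]
mod    → [-5, 1, -4]
-      → [-5, 5]
-      → [-10]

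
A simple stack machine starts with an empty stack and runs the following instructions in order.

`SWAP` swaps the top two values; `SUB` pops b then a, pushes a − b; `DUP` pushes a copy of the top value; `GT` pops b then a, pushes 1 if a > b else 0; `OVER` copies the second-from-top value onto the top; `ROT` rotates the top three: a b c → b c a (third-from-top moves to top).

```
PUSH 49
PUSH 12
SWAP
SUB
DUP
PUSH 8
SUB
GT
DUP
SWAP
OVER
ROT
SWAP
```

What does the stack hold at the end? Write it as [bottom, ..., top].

[1, 1, 1]

PUSH 49 → 49
PUSH 12 → 49 12
SWAP    → 12 49
SUB     → -37
DUP     → -37 -37
PUSH 8  → -37 -37 8
SUB     → -37 -45
GT      → 1
DUP     → 1 1
SWAP    → 1 1
OVER    → 1 1 1
ROT     → 1 1 1
SWAP    → 1 1 1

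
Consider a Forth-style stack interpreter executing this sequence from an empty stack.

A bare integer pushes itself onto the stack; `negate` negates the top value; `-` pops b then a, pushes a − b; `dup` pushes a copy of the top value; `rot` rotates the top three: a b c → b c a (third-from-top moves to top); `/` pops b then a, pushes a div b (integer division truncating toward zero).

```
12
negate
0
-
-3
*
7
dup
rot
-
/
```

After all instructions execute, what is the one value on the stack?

12     : 12
negate : -12
0      : -12 0
-      : -12
-3     : -12 -3
*      : 36
7      : 36 7
dup    : 36 7 7
rot    : 7 7 36
-      : 7 -29
/      : 0

0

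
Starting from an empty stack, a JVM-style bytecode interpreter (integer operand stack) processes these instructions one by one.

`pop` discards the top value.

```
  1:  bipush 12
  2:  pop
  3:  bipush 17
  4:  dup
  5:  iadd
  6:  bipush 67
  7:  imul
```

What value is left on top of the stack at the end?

2278

bipush 12 → [12]
pop       → []
bipush 17 → [17]
dup       → [17, 17]
iadd      → [34]
bipush 67 → [34, 67]
imul      → [2278]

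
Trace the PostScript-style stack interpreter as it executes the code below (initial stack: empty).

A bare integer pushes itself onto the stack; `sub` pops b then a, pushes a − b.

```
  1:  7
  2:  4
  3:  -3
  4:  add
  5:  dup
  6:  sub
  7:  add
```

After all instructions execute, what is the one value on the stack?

7

7    7
4    7 4
-3   7 4 -3
add  7 1
dup  7 1 1
sub  7 0
add  7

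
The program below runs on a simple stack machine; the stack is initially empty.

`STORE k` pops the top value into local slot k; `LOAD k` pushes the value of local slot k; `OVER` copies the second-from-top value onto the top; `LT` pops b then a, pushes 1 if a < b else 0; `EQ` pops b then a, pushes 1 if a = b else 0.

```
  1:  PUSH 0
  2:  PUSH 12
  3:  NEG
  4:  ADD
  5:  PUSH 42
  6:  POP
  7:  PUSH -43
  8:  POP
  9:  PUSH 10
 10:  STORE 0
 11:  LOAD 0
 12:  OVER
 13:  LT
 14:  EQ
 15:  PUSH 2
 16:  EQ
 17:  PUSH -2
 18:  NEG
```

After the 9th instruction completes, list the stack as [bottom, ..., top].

[-12, 10]

PUSH 0   → [0]
PUSH 12  → [0, 12]
NEG      → [0, -12]
ADD      → [-12]
PUSH 42  → [-12, 42]
POP      → [-12]
PUSH -43 → [-12, -43]
POP      → [-12]
PUSH 10  → [-12, 10]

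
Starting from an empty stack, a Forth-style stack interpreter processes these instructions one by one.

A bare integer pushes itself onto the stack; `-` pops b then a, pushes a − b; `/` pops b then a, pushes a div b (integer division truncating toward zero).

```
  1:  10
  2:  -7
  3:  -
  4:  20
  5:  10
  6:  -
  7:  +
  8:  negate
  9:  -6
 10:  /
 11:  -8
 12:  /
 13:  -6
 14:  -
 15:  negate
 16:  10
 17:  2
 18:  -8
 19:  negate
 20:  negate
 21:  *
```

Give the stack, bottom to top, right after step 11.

10      10
-7      10 -7
-       17
20      17 20
10      17 20 10
-       17 10
+       27
negate  -27
-6      -27 -6
/       4
-8      4 -8

[4, -8]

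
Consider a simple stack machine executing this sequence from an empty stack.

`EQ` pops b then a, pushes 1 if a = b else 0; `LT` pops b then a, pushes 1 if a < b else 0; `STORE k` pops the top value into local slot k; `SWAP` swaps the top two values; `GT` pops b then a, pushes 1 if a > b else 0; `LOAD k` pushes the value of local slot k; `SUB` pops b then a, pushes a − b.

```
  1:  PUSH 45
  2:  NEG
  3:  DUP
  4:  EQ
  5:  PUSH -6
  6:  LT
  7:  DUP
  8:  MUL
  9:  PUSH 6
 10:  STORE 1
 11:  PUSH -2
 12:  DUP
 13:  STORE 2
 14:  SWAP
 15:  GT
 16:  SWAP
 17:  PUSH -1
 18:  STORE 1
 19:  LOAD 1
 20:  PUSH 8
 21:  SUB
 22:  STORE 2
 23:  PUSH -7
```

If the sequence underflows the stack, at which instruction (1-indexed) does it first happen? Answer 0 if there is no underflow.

16

PUSH 45 → [45]
NEG     → [-45]
DUP     → [-45, -45]
EQ      → [1]
PUSH -6 → [1, -6]
LT      → [0]
DUP     → [0, 0]
MUL     → [0]
PUSH 6  → [0, 6]
STORE 1 → [0]
PUSH -2 → [0, -2]
DUP     → [0, -2, -2]
STORE 2 → [0, -2]
SWAP    → [-2, 0]
GT      → [0]
SWAP  — needs 2 operands, stack has 1 → underflow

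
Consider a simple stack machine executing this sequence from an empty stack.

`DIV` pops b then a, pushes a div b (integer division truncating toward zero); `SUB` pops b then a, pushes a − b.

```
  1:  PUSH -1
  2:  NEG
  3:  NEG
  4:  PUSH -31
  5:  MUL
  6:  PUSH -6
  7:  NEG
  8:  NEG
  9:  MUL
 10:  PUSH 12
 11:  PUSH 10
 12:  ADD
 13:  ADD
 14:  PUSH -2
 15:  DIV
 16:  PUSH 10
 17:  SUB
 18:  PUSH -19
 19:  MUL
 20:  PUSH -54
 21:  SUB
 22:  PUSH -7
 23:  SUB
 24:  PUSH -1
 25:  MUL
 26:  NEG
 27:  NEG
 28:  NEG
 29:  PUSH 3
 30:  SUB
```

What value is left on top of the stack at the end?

-1310

PUSH -1  : -1
NEG      : 1
NEG      : -1
PUSH -31 : -1 -31
MUL      : 31
PUSH -6  : 31 -6
NEG      : 31 6
NEG      : 31 -6
MUL      : -186
PUSH 12  : -186 12
PUSH 10  : -186 12 10
ADD      : -186 22
ADD      : -164
PUSH -2  : -164 -2
DIV      : 82
PUSH 10  : 82 10
SUB      : 72
PUSH -19 : 72 -19
MUL      : -1368
PUSH -54 : -1368 -54
SUB      : -1314
PUSH -7  : -1314 -7
SUB      : -1307
PUSH -1  : -1307 -1
MUL      : 1307
NEG      : -1307
NEG      : 1307
NEG      : -1307
PUSH 3   : -1307 3
SUB      : -1310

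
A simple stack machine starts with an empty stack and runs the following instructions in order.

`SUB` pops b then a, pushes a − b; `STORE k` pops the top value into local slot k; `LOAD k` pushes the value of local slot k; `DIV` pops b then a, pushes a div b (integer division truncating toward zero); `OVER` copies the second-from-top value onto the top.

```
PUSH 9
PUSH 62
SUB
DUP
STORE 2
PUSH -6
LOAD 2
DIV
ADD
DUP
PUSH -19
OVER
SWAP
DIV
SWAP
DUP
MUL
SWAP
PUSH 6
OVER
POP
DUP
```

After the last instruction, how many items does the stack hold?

5

PUSH 9    9
PUSH 62   9 62
SUB       -53
DUP       -53 -53
STORE 2   -53
PUSH -6   -53 -6
LOAD 2    -53 -6 -53
DIV       -53 0
ADD       -53
DUP       -53 -53
PUSH -19  -53 -53 -19
OVER      -53 -53 -19 -53
SWAP      -53 -53 -53 -19
DIV       -53 -53 2
SWAP      -53 2 -53
DUP       -53 2 -53 -53
MUL       -53 2 2809
SWAP      -53 2809 2
PUSH 6    -53 2809 2 6
OVER      -53 2809 2 6 2
POP       -53 2809 2 6
DUP       -53 2809 2 6 6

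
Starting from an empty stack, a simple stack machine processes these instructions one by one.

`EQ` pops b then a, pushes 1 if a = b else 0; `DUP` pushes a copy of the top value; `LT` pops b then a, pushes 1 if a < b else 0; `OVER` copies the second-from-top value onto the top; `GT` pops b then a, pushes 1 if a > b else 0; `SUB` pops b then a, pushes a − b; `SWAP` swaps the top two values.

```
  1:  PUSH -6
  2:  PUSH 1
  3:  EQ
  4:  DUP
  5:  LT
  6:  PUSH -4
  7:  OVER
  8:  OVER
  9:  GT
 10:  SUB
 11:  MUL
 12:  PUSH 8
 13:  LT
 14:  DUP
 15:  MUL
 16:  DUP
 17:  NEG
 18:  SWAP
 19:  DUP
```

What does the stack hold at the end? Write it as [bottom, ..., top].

[-1, 1, 1]

PUSH -6 -> -6
PUSH 1  -> -6 1
EQ      -> 0
DUP     -> 0 0
LT      -> 0
PUSH -4 -> 0 -4
OVER    -> 0 -4 0
OVER    -> 0 -4 0 -4
GT      -> 0 -4 1
SUB     -> 0 -5
MUL     -> 0
PUSH 8  -> 0 8
LT      -> 1
DUP     -> 1 1
MUL     -> 1
DUP     -> 1 1
NEG     -> 1 -1
SWAP    -> -1 1
DUP     -> -1 1 1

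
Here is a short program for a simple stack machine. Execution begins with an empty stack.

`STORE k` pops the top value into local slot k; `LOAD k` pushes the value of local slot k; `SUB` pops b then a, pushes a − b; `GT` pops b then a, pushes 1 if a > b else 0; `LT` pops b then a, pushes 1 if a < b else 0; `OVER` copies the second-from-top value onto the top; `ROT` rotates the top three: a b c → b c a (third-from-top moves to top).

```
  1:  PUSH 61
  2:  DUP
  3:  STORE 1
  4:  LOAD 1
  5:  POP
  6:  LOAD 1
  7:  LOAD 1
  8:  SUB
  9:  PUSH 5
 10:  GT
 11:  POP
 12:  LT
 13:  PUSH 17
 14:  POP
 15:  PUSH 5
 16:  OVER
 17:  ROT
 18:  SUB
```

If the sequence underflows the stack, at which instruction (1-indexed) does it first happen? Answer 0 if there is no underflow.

PUSH 61  [61]
DUP      [61, 61]
STORE 1  [61]
LOAD 1   [61, 61]
POP      [61]
LOAD 1   [61, 61]
LOAD 1   [61, 61, 61]
SUB      [61, 0]
PUSH 5   [61, 0, 5]
GT       [61, 0]
POP      [61]
LT  — needs 2 operands, stack has 1 → underflow

12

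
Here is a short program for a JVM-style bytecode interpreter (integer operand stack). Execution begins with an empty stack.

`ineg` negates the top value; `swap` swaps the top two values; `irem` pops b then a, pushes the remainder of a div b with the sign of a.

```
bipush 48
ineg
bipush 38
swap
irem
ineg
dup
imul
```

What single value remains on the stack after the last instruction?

1444

bipush 48 → [48]
ineg      → [-48]
bipush 38 → [-48, 38]
swap      → [38, -48]
irem      → [38]
ineg      → [-38]
dup       → [-38, -38]
imul      → [1444]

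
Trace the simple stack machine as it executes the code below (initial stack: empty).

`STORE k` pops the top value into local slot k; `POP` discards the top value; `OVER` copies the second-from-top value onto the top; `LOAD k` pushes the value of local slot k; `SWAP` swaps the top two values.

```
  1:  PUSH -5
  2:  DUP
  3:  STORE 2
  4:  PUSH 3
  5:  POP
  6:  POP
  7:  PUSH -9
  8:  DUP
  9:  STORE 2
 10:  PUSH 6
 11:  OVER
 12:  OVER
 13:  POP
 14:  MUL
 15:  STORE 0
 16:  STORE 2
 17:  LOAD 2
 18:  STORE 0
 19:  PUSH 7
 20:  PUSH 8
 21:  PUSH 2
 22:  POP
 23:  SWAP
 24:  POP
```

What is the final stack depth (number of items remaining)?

PUSH -5 → -5
DUP     → -5 -5
STORE 2 → -5
PUSH 3  → -5 3
POP     → -5
POP     → (empty)
PUSH -9 → -9
DUP     → -9 -9
STORE 2 → -9
PUSH 6  → -9 6
OVER    → -9 6 -9
OVER    → -9 6 -9 6
POP     → -9 6 -9
MUL     → -9 -54
STORE 0 → -9
STORE 2 → (empty)
LOAD 2  → -9
STORE 0 → (empty)
PUSH 7  → 7
PUSH 8  → 7 8
PUSH 2  → 7 8 2
POP     → 7 8
SWAP    → 8 7
POP     → 8

1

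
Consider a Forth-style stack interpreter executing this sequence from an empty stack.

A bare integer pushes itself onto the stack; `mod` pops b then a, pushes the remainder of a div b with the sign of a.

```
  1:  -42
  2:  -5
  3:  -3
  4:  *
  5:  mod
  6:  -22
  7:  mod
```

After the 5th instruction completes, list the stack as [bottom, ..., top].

[-12]

-42 : [-42]
-5  : [-42, -5]
-3  : [-42, -5, -3]
*   : [-42, 15]
mod : [-12]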